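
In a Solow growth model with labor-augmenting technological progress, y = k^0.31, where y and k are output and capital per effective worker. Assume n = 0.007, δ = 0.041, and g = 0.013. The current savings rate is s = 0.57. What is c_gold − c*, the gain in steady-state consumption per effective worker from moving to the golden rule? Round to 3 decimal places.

Δc ≈ 0.259

n + g + δ = 0.007 + 0.013 + 0.041 = 0.061.
Current steady state (s = 0.57): k* = (0.57/0.061)^(1/0.69) ≈ 25.5027, y* = 25.5027^0.31 ≈ 2.7292, c* = (1−0.57)·2.7292 ≈ 1.1736.
At the golden rule the marginal product of capital equals n+g+δ: 0.31·k^(0.31−1) = 0.061. Solving, k_gold = (0.31/0.061)^(1/0.69) ≈ 10.5496.
y_gold = 10.5496^0.31 ≈ 2.0759, c_gold = y_gold − 0.061·k_gold ≈ 1.4324.
Gain: Δc = 1.4324 − 1.1736 ≈ 0.2588.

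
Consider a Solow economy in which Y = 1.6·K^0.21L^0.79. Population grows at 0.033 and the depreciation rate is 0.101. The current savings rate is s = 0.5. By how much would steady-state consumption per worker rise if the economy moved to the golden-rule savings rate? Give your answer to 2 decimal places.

Δc ≈ 0.33

n + δ = 0.033 + 0.101 = 0.134.
Current steady state (s = 0.5): k* = (0.5·1.6/0.134)^(1/0.79) ≈ 9.5997, y* = 1.6·9.5997^0.21 ≈ 2.5727, c* = (1−0.5)·2.5727 ≈ 1.2864.
Golden rule sets MPK = n+δ: 0.21·1.6·k^(0.21−1) = 0.134, so k_gold = (0.21·1.6/0.134)^(1/0.79) ≈ 3.2015.
y_gold = 1.6·3.2015^0.21 ≈ 2.0429, c_gold = y_gold − 0.134·k_gold ≈ 1.6139.
Gain: Δc = 1.6139 − 1.2864 ≈ 0.3275.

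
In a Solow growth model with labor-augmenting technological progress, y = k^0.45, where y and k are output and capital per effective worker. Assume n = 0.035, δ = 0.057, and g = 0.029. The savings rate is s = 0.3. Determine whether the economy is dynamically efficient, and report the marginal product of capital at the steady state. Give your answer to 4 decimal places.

n + g + δ = 0.035 + 0.029 + 0.057 = 0.121.
Steady-state k*: s·k^0.45 = 0.121·k gives k* = (0.3/0.121)^(1/0.55) ≈ 5.2116.
MPK = 0.45·5.2116^(-0.55) ≈ 0.1815.
MPK > n+g+δ = 0.121, so the economy is dynamically efficient (under-saving).

dynamically efficient; MPK ≈ 0.1815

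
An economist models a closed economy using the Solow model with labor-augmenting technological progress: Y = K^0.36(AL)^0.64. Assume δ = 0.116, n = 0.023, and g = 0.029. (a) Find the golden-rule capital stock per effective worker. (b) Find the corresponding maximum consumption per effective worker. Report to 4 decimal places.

n + g + δ = 0.023 + 0.029 + 0.116 = 0.168.
Maximizing c = f(k) − (n+g+δ)·k gives f'(k) = n+g+δ, i.e. 0.36·k^(0.36−1) = 0.168, so k_gold = (0.36/0.168)^(1/0.64) ≈ 3.2899.
y_gold = 3.2899^0.36 ≈ 1.5353; c_gold = y_gold − 0.168·k_gold ≈ 0.9826.

(a) k_gold ≈ 3.2899; (b) c_gold ≈ 0.9826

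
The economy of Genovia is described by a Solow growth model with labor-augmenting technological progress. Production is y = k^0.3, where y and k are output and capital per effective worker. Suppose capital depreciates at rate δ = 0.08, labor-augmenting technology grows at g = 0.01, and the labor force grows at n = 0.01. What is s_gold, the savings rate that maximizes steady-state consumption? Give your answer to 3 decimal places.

Break-even investment rate: n + g + δ = 0.01 + 0.01 + 0.08 = 0.1.
At the golden rule MPK = n+g+δ, and in any Cobb-Douglas steady state s = (n+g+δ)·k/y = MPK·k/y = capital's share 0.3.

s_gold = 0.300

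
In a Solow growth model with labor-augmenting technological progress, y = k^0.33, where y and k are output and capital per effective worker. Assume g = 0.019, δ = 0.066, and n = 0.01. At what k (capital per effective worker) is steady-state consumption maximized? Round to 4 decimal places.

k_gold ≈ 6.4143

n + g + δ = 0.01 + 0.019 + 0.066 = 0.095.
Maximizing c = f(k) − (n+g+δ)·k gives f'(k) = n+g+δ, i.e. 0.33·k^(0.33−1) = 0.095, so k_gold = (0.33/0.095)^(1/0.67) ≈ 6.4143.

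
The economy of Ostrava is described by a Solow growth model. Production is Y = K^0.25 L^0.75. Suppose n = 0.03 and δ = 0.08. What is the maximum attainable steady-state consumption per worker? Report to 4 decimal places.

Break-even investment rate: n + δ = 0.03 + 0.08 = 0.11.
Golden rule sets MPK = n+δ: 0.25·k^(0.25−1) = 0.11, so k_gold = (0.25/0.11)^(1/0.75) ≈ 2.9881.
y_gold = 2.9881^0.25 ≈ 1.3148.
c_gold = y_gold − (n+δ)·k_gold = 1.3148 − 0.11·2.9881 ≈ 0.9861.

c_gold ≈ 0.9861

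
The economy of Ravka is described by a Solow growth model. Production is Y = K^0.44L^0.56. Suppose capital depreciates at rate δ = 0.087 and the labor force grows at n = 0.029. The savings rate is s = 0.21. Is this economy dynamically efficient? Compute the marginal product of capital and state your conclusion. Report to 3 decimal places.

dynamically efficient; MPK ≈ 0.243

Capital per worker breaks even when investment replaces (n + δ)·k; here n + δ = 0.116.
Steady-state k*: s·k^0.44 = 0.116·k gives k* = (0.21/0.116)^(1/0.56) ≈ 2.8859.
MPK = 0.44·2.8859^(-0.56) ≈ 0.2430.
MPK > n+δ = 0.116, so the economy is dynamically efficient (under-saving).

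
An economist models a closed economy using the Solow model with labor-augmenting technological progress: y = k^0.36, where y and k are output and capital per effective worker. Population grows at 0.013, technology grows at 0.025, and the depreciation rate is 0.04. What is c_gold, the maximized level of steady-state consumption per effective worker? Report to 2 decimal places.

c_gold ≈ 1.51

The effective depreciation rate is n + g + δ = 0.013 + 0.025 + 0.04 = 0.078.
At the golden rule the marginal product of capital equals n+g+δ: 0.36·k^(0.36−1) = 0.078. Solving, k_gold = (0.36/0.078)^(1/0.64) ≈ 10.9100.
y_gold = 10.9100^0.36 ≈ 2.3638.
c_gold = y_gold − (n+g+δ)·k_gold = 2.3638 − 0.078·10.9100 ≈ 1.5129.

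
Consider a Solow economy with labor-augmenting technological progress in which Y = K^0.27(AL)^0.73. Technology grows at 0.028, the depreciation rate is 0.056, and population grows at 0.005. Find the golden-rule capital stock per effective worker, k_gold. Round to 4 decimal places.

k_gold ≈ 4.5734

Break-even investment rate: n + g + δ = 0.005 + 0.028 + 0.056 = 0.089.
Golden rule sets MPK = n+g+δ: 0.27·k^(0.27−1) = 0.089, so k_gold = (0.27/0.089)^(1/0.73) ≈ 4.5734.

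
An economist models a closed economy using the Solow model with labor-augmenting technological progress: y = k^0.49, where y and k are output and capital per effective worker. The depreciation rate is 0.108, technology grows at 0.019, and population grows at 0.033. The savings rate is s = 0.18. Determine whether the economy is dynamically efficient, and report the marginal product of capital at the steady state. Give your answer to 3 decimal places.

dynamically efficient; MPK ≈ 0.436

Capital per effective worker breaks even when investment replaces (n + g + δ)·k; here n + g + δ = 0.16.
Steady-state k*: s·k^0.49 = 0.16·k gives k* = (0.18/0.16)^(1/0.51) ≈ 1.2598.
MPK = 0.49·1.2598^(-0.51) ≈ 0.4356.
MPK > n+g+δ = 0.16, so the economy is dynamically efficient (under-saving).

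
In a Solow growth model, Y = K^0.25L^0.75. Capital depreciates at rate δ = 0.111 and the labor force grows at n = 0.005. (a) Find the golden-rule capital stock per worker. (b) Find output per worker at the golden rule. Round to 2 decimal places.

(a) k_gold ≈ 2.78; (b) y_gold ≈ 1.29

n + δ = 0.005 + 0.111 = 0.116.
At the golden rule the marginal product of capital equals n+δ: 0.25·k^(0.25−1) = 0.116. Solving, k_gold = (0.25/0.116)^(1/0.75) ≈ 2.7838.
y_gold = 2.7838^0.25 ≈ 1.2917.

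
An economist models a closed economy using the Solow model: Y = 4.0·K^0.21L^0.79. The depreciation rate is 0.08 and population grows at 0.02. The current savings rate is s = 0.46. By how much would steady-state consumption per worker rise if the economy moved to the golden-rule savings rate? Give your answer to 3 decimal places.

n + δ = 0.02 + 0.08 = 0.1.
Current steady state (s = 0.46): k* = (0.46·4.0/0.1)^(1/0.79) ≈ 39.9057, y* = 4.0·39.9057^0.21 ≈ 8.6752, c* = (1−0.46)·8.6752 ≈ 4.6846.
At the golden rule the marginal product of capital equals n+δ: 0.21·4.0·k^(0.21−1) = 0.1. Solving, k_gold = (0.21·4.0/0.1)^(1/0.79) ≈ 14.7902.
y_gold = 4.0·14.7902^0.21 ≈ 7.0429, c_gold = y_gold − 0.1·k_gold ≈ 5.5639.
Gain: Δc = 5.5639 − 4.6846 ≈ 0.8793.

Δc ≈ 0.879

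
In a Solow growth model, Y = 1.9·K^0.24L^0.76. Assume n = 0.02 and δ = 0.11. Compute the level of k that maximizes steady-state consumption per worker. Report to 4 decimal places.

n + δ = 0.02 + 0.11 = 0.13.
Setting f'(k) = n+δ gives 0.24·1.9·k^(0.24−1) = 0.13, hence k_gold = (0.24·1.9/0.13)^(1/0.76) ≈ 5.2135.

k_gold ≈ 5.2135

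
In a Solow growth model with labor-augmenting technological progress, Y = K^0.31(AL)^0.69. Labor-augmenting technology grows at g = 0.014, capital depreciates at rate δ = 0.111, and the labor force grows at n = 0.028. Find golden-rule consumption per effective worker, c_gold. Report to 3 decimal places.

n + g + δ = 0.028 + 0.014 + 0.111 = 0.153.
Maximizing c = f(k) − (n+g+δ)·k gives f'(k) = n+g+δ, i.e. 0.31·k^(0.31−1) = 0.153, so k_gold = (0.31/0.153)^(1/0.69) ≈ 2.7826.
y_gold = 2.7826^0.31 ≈ 1.3733.
c_gold = y_gold − (n+g+δ)·k_gold = 1.3733 − 0.153·2.7826 ≈ 0.9476.

c_gold ≈ 0.948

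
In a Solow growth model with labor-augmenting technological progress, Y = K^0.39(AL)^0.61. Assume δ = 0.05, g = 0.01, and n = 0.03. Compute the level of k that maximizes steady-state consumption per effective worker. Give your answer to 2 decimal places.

k_gold ≈ 11.07

The effective depreciation rate is n + g + δ = 0.03 + 0.01 + 0.05 = 0.09.
Golden rule sets MPK = n+g+δ: 0.39·k^(0.39−1) = 0.09, so k_gold = (0.39/0.09)^(1/0.61) ≈ 11.0655.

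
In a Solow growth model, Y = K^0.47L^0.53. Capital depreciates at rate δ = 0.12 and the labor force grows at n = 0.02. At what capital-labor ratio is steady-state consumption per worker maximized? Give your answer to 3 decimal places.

The effective depreciation rate is n + δ = 0.02 + 0.12 = 0.14.
Golden rule sets MPK = n+δ: 0.47·k^(0.47−1) = 0.14, so k_gold = (0.47/0.14)^(1/0.53) ≈ 9.8264.

k_gold ≈ 9.826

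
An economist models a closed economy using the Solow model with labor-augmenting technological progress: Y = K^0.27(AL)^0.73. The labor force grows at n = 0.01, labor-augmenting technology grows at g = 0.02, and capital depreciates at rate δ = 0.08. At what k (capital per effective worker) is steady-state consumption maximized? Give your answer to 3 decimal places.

The effective depreciation rate is n + g + δ = 0.01 + 0.02 + 0.08 = 0.11.
At the golden rule the marginal product of capital equals n+g+δ: 0.27·k^(0.27−1) = 0.11. Solving, k_gold = (0.27/0.11)^(1/0.73) ≈ 3.4214.

k_gold ≈ 3.421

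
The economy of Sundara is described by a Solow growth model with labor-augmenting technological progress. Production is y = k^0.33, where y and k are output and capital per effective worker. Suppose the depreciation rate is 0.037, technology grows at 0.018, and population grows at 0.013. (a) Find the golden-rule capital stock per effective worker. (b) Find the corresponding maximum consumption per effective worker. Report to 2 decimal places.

(a) k_gold ≈ 10.57; (b) c_gold ≈ 1.46

Break-even investment rate: n + g + δ = 0.013 + 0.018 + 0.037 = 0.068.
Maximizing c = f(k) − (n+g+δ)·k gives f'(k) = n+g+δ, i.e. 0.33·k^(0.33−1) = 0.068, so k_gold = (0.33/0.068)^(1/0.67) ≈ 10.5655.
y_gold = 10.5655^0.33 ≈ 2.1771; c_gold = y_gold − 0.068·k_gold ≈ 1.4587.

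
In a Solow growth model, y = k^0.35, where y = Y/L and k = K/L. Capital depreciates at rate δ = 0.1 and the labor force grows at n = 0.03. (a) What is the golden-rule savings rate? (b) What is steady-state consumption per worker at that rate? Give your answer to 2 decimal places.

(a) s_gold = 0.35; (b) c_gold ≈ 1.11

n + δ = 0.03 + 0.1 = 0.13.
For Cobb-Douglas, s_gold equals capital's share: s_gold = 0.35.
Setting f'(k) = n+δ gives 0.35·k^(0.35−1) = 0.13, hence k_gold = (0.35/0.13)^(1/0.65) ≈ 4.5891.
y_gold = 4.5891^0.35 ≈ 1.7045; c_gold = (1−0.35)·y_gold ≈ 1.1079.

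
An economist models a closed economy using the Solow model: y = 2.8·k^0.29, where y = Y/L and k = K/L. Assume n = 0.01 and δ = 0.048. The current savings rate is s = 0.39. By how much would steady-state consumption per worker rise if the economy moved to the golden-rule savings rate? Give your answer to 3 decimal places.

n + δ = 0.01 + 0.048 = 0.058.
Current steady state (s = 0.39): k* = (0.39·2.8/0.058)^(1/0.71) ≈ 62.4432, y* = 2.8·62.4432^0.29 ≈ 9.2864, c* = (1−0.39)·9.2864 ≈ 5.6647.
At the golden rule the marginal product of capital equals n+δ: 0.29·2.8·k^(0.29−1) = 0.058. Solving, k_gold = (0.29·2.8/0.058)^(1/0.71) ≈ 41.1401.
y_gold = 2.8·41.1401^0.29 ≈ 8.2280, c_gold = y_gold − 0.058·k_gold ≈ 5.8419.
Gain: Δc = 5.8419 − 5.6647 ≈ 0.1772.

Δc ≈ 0.177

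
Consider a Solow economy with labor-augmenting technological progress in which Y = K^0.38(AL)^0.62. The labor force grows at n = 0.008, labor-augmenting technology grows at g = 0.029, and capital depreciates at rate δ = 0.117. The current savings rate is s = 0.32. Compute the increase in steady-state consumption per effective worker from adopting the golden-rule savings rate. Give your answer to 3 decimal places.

Δc ≈ 0.014

Break-even investment rate: n + g + δ = 0.008 + 0.029 + 0.117 = 0.154.
Current steady state (s = 0.32): k* = (0.32/0.154)^(1/0.62) ≈ 3.2532, y* = 3.2532^0.38 ≈ 1.5656, c* = (1−0.32)·1.5656 ≈ 1.0646.
Maximizing c = f(k) − (n+g+δ)·k gives f'(k) = n+g+δ, i.e. 0.38·k^(0.38−1) = 0.154, so k_gold = (0.38/0.154)^(1/0.62) ≈ 4.2922.
y_gold = 4.2922^0.38 ≈ 1.7395, c_gold = y_gold − 0.154·k_gold ≈ 1.0785.
Gain: Δc = 1.0785 − 1.0646 ≈ 0.0139.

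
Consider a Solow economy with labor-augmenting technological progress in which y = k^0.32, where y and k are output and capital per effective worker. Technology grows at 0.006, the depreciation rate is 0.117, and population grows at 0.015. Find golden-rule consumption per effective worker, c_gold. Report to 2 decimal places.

Break-even investment rate: n + g + δ = 0.015 + 0.006 + 0.117 = 0.138.
Maximizing c = f(k) − (n+g+δ)·k gives f'(k) = n+g+δ, i.e. 0.32·k^(0.32−1) = 0.138, so k_gold = (0.32/0.138)^(1/0.68) ≈ 3.4448.
y_gold = 3.4448^0.32 ≈ 1.4856.
c_gold = y_gold − (n+g+δ)·k_gold = 1.4856 − 0.138·3.4448 ≈ 1.0102.

c_gold ≈ 1.01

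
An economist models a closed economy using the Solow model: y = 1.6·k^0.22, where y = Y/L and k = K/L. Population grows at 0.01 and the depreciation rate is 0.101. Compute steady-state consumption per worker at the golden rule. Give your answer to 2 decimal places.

c_gold ≈ 1.73

Break-even investment rate: n + δ = 0.01 + 0.101 = 0.111.
At the golden rule the marginal product of capital equals n+δ: 0.22·1.6·k^(0.22−1) = 0.111. Solving, k_gold = (0.22·1.6/0.111)^(1/0.78) ≈ 4.3913.
y_gold = 1.6·4.3913^0.22 ≈ 2.2156.
c_gold = y_gold − (n+δ)·k_gold = 2.2156 − 0.111·4.3913 ≈ 1.7282.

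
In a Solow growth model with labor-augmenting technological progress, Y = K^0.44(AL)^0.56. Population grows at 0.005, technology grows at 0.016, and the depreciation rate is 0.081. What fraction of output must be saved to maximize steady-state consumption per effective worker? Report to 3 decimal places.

Capital per effective worker breaks even when investment replaces (n + g + δ)·k; here n + g + δ = 0.102.
At the golden rule MPK = n+g+δ, and in any Cobb-Douglas steady state s = (n+g+δ)·k/y = MPK·k/y = capital's share 0.44.

s_gold = 0.440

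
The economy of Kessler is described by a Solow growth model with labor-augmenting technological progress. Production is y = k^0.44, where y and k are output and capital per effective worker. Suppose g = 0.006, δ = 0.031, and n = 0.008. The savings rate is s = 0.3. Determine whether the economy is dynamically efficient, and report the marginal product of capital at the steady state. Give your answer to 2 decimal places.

Break-even investment rate: n + g + δ = 0.008 + 0.006 + 0.031 = 0.045.
Steady-state k*: s·k^0.44 = 0.045·k gives k* = (0.3/0.045)^(1/0.56) ≈ 29.5982.
MPK = 0.44·29.5982^(-0.56) ≈ 0.0660.
MPK > n+g+δ = 0.045, so the economy is dynamically efficient (under-saving).

dynamically efficient; MPK ≈ 0.07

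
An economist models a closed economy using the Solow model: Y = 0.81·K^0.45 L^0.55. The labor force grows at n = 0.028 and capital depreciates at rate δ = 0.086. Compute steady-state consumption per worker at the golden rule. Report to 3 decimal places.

c_gold ≈ 1.153

The effective depreciation rate is n + δ = 0.028 + 0.086 = 0.114.
Maximizing c = f(k) − (n+δ)·k gives f'(k) = n+δ, i.e. 0.45·0.81·k^(0.45−1) = 0.114, so k_gold = (0.45·0.81/0.114)^(1/0.55) ≈ 8.2757.
y_gold = 0.81·8.2757^0.45 ≈ 2.0965.
c_gold = y_gold − (n+δ)·k_gold = 2.0965 − 0.114·8.2757 ≈ 1.1531.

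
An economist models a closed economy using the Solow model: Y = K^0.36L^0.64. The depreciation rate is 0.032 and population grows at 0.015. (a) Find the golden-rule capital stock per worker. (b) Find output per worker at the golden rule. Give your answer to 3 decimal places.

(a) k_gold ≈ 24.075; (b) y_gold ≈ 3.143

The effective depreciation rate is n + δ = 0.015 + 0.032 = 0.047.
At the golden rule the marginal product of capital equals n+δ: 0.36·k^(0.36−1) = 0.047. Solving, k_gold = (0.36/0.047)^(1/0.64) ≈ 24.0752.
y_gold = 24.0752^0.36 ≈ 3.1432.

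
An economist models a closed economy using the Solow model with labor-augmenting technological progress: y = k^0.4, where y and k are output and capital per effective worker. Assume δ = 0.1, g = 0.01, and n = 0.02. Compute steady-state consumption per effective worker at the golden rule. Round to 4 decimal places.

The effective depreciation rate is n + g + δ = 0.02 + 0.01 + 0.1 = 0.13.
At the golden rule the marginal product of capital equals n+g+δ: 0.4·k^(0.4−1) = 0.13. Solving, k_gold = (0.4/0.13)^(1/0.6) ≈ 6.5092.
y_gold = 6.5092^0.4 ≈ 2.1155.
c_gold = y_gold − (n+g+δ)·k_gold = 2.1155 − 0.13·6.5092 ≈ 1.2693.

c_gold ≈ 1.2693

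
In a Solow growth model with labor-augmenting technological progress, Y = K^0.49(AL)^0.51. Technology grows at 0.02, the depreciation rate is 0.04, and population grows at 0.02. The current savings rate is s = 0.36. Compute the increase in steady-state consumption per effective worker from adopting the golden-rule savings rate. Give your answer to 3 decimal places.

Δc ≈ 0.194

n + g + δ = 0.02 + 0.02 + 0.04 = 0.08.
Current steady state (s = 0.36): k* = (0.36/0.08)^(1/0.51) ≈ 19.0901, y* = 19.0901^0.49 ≈ 4.2423, c* = (1−0.36)·4.2423 ≈ 2.7150.
At the golden rule the marginal product of capital equals n+g+δ: 0.49·k^(0.49−1) = 0.08. Solving, k_gold = (0.49/0.08)^(1/0.51) ≈ 34.9418.
y_gold = 34.9418^0.49 ≈ 5.7048, c_gold = y_gold − 0.08·k_gold ≈ 2.9094.
Gain: Δc = 2.9094 − 2.7150 ≈ 0.1944.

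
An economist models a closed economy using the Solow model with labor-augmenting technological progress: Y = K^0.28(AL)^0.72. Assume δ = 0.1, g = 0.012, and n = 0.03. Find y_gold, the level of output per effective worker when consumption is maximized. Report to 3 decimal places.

y_gold ≈ 1.302

The effective depreciation rate is n + g + δ = 0.03 + 0.012 + 0.1 = 0.142.
Setting f'(k) = n+g+δ gives 0.28·k^(0.28−1) = 0.142, hence k_gold = (0.28/0.142)^(1/0.72) ≈ 2.5677.
Output: y_gold = k_gold^0.28 = 2.5677^0.28 ≈ 1.3022.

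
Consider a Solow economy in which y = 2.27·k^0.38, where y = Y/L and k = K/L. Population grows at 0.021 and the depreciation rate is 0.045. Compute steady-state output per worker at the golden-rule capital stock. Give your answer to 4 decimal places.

y_gold ≈ 10.9695

Capital per worker breaks even when investment replaces (n + δ)·k; here n + δ = 0.066.
Maximizing c = f(k) − (n+δ)·k gives f'(k) = n+δ, i.e. 0.38·2.27·k^(0.38−1) = 0.066, so k_gold = (0.38·2.27/0.066)^(1/0.62) ≈ 63.1580.
Output: y_gold = 2.27·k_gold^0.38 = 2.27·63.1580^0.38 ≈ 10.9695.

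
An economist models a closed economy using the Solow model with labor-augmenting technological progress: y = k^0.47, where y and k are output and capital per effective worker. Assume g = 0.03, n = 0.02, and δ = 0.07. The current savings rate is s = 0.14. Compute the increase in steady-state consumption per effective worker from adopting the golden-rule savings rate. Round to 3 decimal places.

Δc ≈ 0.793

The effective depreciation rate is n + g + δ = 0.02 + 0.03 + 0.07 = 0.12.
Current steady state (s = 0.14): k* = (0.14/0.12)^(1/0.53) ≈ 1.3376, y* = 1.3376^0.47 ≈ 1.1465, c* = (1−0.14)·1.1465 ≈ 0.9860.
Setting f'(k) = n+g+δ gives 0.47·k^(0.47−1) = 0.12, hence k_gold = (0.47/0.12)^(1/0.53) ≈ 13.1435.
y_gold = 13.1435^0.47 ≈ 3.3558, c_gold = y_gold − 0.12·k_gold ≈ 1.7786.
Gain: Δc = 1.7786 − 0.9860 ≈ 0.7926.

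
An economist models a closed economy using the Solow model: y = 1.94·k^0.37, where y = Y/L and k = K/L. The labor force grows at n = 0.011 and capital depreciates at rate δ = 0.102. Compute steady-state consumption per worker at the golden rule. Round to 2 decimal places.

c_gold ≈ 3.62

Break-even investment rate: n + δ = 0.011 + 0.102 = 0.113.
At the golden rule the marginal product of capital equals n+δ: 0.37·1.94·k^(0.37−1) = 0.113. Solving, k_gold = (0.37·1.94/0.113)^(1/0.63) ≈ 18.8141.
y_gold = 1.94·18.8141^0.37 ≈ 5.7459.
c_gold = y_gold − (n+δ)·k_gold = 5.7459 − 0.113·18.8141 ≈ 3.6199.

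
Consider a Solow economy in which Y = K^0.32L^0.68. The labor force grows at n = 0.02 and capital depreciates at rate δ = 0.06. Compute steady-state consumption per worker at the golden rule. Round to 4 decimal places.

Break-even investment rate: n + δ = 0.02 + 0.06 = 0.08.
Maximizing c = f(k) − (n+δ)·k gives f'(k) = n+δ, i.e. 0.32·k^(0.32−1) = 0.08, so k_gold = (0.32/0.08)^(1/0.68) ≈ 7.6804.
y_gold = 7.6804^0.32 ≈ 1.9201.
c_gold = y_gold − (n+δ)·k_gold = 1.9201 − 0.08·7.6804 ≈ 1.3057.

c_gold ≈ 1.3057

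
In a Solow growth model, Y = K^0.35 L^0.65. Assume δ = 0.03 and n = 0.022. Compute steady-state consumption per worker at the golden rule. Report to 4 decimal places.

The effective depreciation rate is n + δ = 0.022 + 0.03 = 0.052.
Golden rule sets MPK = n+δ: 0.35·k^(0.35−1) = 0.052, so k_gold = (0.35/0.052)^(1/0.65) ≈ 18.7908.
y_gold = 18.7908^0.35 ≈ 2.7918.
c_gold = y_gold − (n+δ)·k_gold = 2.7918 − 0.052·18.7908 ≈ 1.8147.

c_gold ≈ 1.8147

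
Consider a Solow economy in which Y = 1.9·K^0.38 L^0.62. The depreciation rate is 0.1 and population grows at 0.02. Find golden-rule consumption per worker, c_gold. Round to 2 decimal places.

c_gold ≈ 3.54

Break-even investment rate: n + δ = 0.02 + 0.1 = 0.12.
Golden rule sets MPK = n+δ: 0.38·1.9·k^(0.38−1) = 0.12, so k_gold = (0.38·1.9/0.12)^(1/0.62) ≈ 18.0728.
y_gold = 1.9·18.0728^0.38 ≈ 5.7072.
c_gold = y_gold − (n+δ)·k_gold = 5.7072 − 0.12·18.0728 ≈ 3.5385.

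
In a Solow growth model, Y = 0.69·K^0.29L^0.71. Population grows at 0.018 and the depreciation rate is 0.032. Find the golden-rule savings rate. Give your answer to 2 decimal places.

s_gold = 0.29

Capital per worker breaks even when investment replaces (n + δ)·k; here n + δ = 0.05.
At the golden rule MPK = n+δ, and in any Cobb-Douglas steady state s = (n+δ)·k/y = MPK·k/y = capital's share 0.29.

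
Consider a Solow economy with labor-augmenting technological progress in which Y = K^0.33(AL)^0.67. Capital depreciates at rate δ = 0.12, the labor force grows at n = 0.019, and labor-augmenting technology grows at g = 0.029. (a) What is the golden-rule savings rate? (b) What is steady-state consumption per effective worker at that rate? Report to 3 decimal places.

The effective depreciation rate is n + g + δ = 0.019 + 0.029 + 0.12 = 0.168.
For Cobb-Douglas, s_gold equals capital's share: s_gold = 0.33.
Maximizing c = f(k) − (n+g+δ)·k gives f'(k) = n+g+δ, i.e. 0.33·k^(0.33−1) = 0.168, so k_gold = (0.33/0.168)^(1/0.67) ≈ 2.7392.
y_gold = 2.7392^0.33 ≈ 1.3945; c_gold = (1−0.33)·y_gold ≈ 0.9343.

(a) s_gold = 0.330; (b) c_gold ≈ 0.934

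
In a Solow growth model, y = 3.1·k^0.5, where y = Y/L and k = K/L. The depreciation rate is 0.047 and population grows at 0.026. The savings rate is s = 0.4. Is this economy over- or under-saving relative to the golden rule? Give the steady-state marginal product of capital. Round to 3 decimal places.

under-saving; MPK ≈ 0.091

Capital per worker breaks even when investment replaces (n + δ)·k; here n + δ = 0.073.
Steady-state k*: s·A·k^0.5 = 0.073·k gives k* = (0.4·3.1/0.073)^(1/0.5) ≈ 288.5344.
MPK = 0.5·3.1·288.5344^(-0.5) ≈ 0.0912.
MPK > n+δ = 0.073, so the economy is dynamically efficient (under-saving).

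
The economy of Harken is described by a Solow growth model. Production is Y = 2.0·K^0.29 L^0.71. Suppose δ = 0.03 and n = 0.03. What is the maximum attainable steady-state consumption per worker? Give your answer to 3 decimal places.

c_gold ≈ 3.587

The effective depreciation rate is n + δ = 0.03 + 0.03 = 0.06.
Golden rule sets MPK = n+δ: 0.29·2.0·k^(0.29−1) = 0.06, so k_gold = (0.29·2.0/0.06)^(1/0.71) ≈ 24.4182.
y_gold = 2.0·24.4182^0.29 ≈ 5.0520.
c_gold = y_gold − (n+δ)·k_gold = 5.0520 − 0.06·24.4182 ≈ 3.5870.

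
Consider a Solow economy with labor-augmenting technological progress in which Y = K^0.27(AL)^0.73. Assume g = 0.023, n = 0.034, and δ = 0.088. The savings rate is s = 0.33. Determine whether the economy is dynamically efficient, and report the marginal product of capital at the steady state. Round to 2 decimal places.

dynamically inefficient; MPK ≈ 0.12

Break-even investment rate: n + g + δ = 0.034 + 0.023 + 0.088 = 0.145.
Steady-state k*: s·k^0.27 = 0.145·k gives k* = (0.33/0.145)^(1/0.73) ≈ 3.0849.
MPK = 0.27·3.0849^(-0.73) ≈ 0.1186.
MPK < n+g+δ = 0.145, so the economy is dynamically inefficient (over-saving).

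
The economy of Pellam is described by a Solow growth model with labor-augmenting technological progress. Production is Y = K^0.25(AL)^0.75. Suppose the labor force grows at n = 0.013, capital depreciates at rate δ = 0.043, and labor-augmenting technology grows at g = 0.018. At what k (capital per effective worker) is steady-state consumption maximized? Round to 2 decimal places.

k_gold ≈ 5.07

n + g + δ = 0.013 + 0.018 + 0.043 = 0.074.
Setting f'(k) = n+g+δ gives 0.25·k^(0.25−1) = 0.074, hence k_gold = (0.25/0.074)^(1/0.75) ≈ 5.0693.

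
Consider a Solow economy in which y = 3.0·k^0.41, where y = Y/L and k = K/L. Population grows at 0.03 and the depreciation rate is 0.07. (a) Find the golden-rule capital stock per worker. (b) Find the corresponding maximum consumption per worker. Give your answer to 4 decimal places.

Break-even investment rate: n + δ = 0.03 + 0.07 = 0.1.
At the golden rule the marginal product of capital equals n+δ: 0.41·3.0·k^(0.41−1) = 0.1. Solving, k_gold = (0.41·3.0/0.1)^(1/0.59) ≈ 70.3553.
y_gold = 3.0·70.3553^0.41 ≈ 17.1598; c_gold = y_gold − 0.1·k_gold ≈ 10.1243.

(a) k_gold ≈ 70.3553; (b) c_gold ≈ 10.1243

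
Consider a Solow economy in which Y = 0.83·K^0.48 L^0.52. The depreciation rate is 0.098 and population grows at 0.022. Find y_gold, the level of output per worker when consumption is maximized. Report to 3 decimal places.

y_gold ≈ 2.513

Break-even investment rate: n + δ = 0.022 + 0.098 = 0.12.
Setting f'(k) = n+δ gives 0.48·0.83·k^(0.48−1) = 0.12, hence k_gold = (0.48·0.83/0.12)^(1/0.52) ≈ 10.0505.
Output: y_gold = 0.83·k_gold^0.48 = 0.83·10.0505^0.48 ≈ 2.5126.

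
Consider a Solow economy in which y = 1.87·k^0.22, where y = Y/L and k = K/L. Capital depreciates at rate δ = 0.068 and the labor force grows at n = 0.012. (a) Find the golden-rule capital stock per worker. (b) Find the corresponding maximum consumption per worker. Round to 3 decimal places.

Break-even investment rate: n + δ = 0.012 + 0.068 = 0.08.
Maximizing c = f(k) − (n+δ)·k gives f'(k) = n+δ, i.e. 0.22·1.87·k^(0.22−1) = 0.08, so k_gold = (0.22·1.87/0.08)^(1/0.78) ≈ 8.1613.
y_gold = 1.87·8.1613^0.22 ≈ 2.9678; c_gold = y_gold − 0.08·k_gold ≈ 2.3149.

(a) k_gold ≈ 8.161; (b) c_gold ≈ 2.315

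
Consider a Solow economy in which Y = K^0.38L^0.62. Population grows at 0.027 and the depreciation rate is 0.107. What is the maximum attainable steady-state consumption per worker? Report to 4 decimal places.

c_gold ≈ 1.1745

Break-even investment rate: n + δ = 0.027 + 0.107 = 0.134.
Golden rule sets MPK = n+δ: 0.38·k^(0.38−1) = 0.134, so k_gold = (0.38/0.134)^(1/0.62) ≈ 5.3719.
y_gold = 5.3719^0.38 ≈ 1.8943.
c_gold = y_gold − (n+δ)·k_gold = 1.8943 − 0.134·5.3719 ≈ 1.1745.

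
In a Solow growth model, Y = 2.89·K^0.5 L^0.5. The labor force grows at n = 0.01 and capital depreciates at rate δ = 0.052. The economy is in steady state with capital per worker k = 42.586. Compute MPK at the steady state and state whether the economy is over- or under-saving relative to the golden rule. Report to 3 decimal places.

The effective depreciation rate is n + δ = 0.01 + 0.052 = 0.062.
MPK = 0.5·2.89·k^(0.5−1) = 0.5·2.89·42.586^(-0.5) ≈ 0.2214.
MPK > 0.062, so the economy is dynamically efficient (under-saving).

under-saving; MPK ≈ 0.221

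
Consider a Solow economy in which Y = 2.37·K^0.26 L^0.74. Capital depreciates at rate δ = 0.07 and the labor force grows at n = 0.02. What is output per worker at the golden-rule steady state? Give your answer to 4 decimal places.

Break-even investment rate: n + δ = 0.02 + 0.07 = 0.09.
At the golden rule the marginal product of capital equals n+δ: 0.26·2.37·k^(0.26−1) = 0.09. Solving, k_gold = (0.26·2.37/0.09)^(1/0.74) ≈ 13.4594.
Output: y_gold = 2.37·k_gold^0.26 = 2.37·13.4594^0.26 ≈ 4.6590.

y_gold ≈ 4.6590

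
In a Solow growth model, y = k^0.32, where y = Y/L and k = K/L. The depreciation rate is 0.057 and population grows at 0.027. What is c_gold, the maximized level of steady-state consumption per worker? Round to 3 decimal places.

The effective depreciation rate is n + δ = 0.027 + 0.057 = 0.084.
Maximizing c = f(k) − (n+δ)·k gives f'(k) = n+δ, i.e. 0.32·k^(0.32−1) = 0.084, so k_gold = (0.32/0.084)^(1/0.68) ≈ 7.1486.
y_gold = 7.1486^0.32 ≈ 1.8765.
c_gold = y_gold − (n+δ)·k_gold = 1.8765 − 0.084·7.1486 ≈ 1.2760.

c_gold ≈ 1.276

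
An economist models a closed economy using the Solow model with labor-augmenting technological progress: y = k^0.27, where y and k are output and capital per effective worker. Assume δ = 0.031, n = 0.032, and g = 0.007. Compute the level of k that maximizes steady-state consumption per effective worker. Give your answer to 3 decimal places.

n + g + δ = 0.032 + 0.007 + 0.031 = 0.07.
Setting f'(k) = n+g+δ gives 0.27·k^(0.27−1) = 0.07, hence k_gold = (0.27/0.07)^(1/0.73) ≈ 6.3548.

k_gold ≈ 6.355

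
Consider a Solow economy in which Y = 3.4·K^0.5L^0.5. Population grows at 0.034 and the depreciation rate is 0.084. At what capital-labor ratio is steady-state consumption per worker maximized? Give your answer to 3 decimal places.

Break-even investment rate: n + δ = 0.034 + 0.084 = 0.118.
Setting f'(k) = n+δ gives 0.5·3.4·k^(0.5−1) = 0.118, hence k_gold = (0.5·3.4/0.118)^(1/0.5) ≈ 207.5553.

k_gold ≈ 207.555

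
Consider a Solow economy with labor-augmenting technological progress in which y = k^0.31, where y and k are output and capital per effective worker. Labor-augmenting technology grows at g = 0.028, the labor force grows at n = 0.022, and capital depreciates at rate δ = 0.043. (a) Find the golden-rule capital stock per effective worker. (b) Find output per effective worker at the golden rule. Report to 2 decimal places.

Capital per effective worker breaks even when investment replaces (n + g + δ)·k; here n + g + δ = 0.093.
Setting f'(k) = n+g+δ gives 0.31·k^(0.31−1) = 0.093, hence k_gold = (0.31/0.093)^(1/0.69) ≈ 5.7253.
y_gold = 5.7253^0.31 ≈ 1.7176.

(a) k_gold ≈ 5.73; (b) y_gold ≈ 1.72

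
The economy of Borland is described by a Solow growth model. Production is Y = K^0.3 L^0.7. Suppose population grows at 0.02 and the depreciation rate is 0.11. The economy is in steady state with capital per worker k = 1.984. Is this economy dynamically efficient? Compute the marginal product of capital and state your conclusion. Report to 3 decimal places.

dynamically efficient; MPK ≈ 0.186

Break-even investment rate: n + δ = 0.02 + 0.11 = 0.13.
MPK = 0.3·k^(0.3−1) = 0.3·1.984^(-0.7) ≈ 0.1857.
MPK > 0.13, so the economy is dynamically efficient (under-saving).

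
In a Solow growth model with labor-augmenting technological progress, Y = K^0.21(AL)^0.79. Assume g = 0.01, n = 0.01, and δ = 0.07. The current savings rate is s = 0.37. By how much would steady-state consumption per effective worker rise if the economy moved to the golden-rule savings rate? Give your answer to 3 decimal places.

Δc ≈ 0.072

Capital per effective worker breaks even when investment replaces (n + g + δ)·k; here n + g + δ = 0.09.
Current steady state (s = 0.37): k* = (0.37/0.09)^(1/0.79) ≈ 5.9864, y* = 5.9864^0.21 ≈ 1.4561, c* = (1−0.37)·1.4561 ≈ 0.9174.
Maximizing c = f(k) − (n+g+δ)·k gives f'(k) = n+g+δ, i.e. 0.21·k^(0.21−1) = 0.09, so k_gold = (0.21/0.09)^(1/0.79) ≈ 2.9228.
y_gold = 2.9228^0.21 ≈ 1.2526, c_gold = y_gold − 0.09·k_gold ≈ 0.9896.
Gain: Δc = 0.9896 − 0.9174 ≈ 0.0722.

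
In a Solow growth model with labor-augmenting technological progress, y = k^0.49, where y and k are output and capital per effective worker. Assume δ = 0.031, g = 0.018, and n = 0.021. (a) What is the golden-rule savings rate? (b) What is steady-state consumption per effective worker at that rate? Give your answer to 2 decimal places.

The effective depreciation rate is n + g + δ = 0.021 + 0.018 + 0.031 = 0.07.
For Cobb-Douglas, s_gold equals capital's share: s_gold = 0.49.
At the golden rule the marginal product of capital equals n+g+δ: 0.49·k^(0.49−1) = 0.07. Solving, k_gold = (0.49/0.07)^(1/0.51) ≈ 45.3999.
y_gold = 45.3999^0.49 ≈ 6.4857; c_gold = (1−0.49)·y_gold ≈ 3.3077.

(a) s_gold = 0.49; (b) c_gold ≈ 3.31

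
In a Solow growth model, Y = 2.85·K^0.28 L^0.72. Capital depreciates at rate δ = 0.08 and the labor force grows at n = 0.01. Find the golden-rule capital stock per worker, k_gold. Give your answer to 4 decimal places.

k_gold ≈ 20.7173

n + δ = 0.01 + 0.08 = 0.09.
Maximizing c = f(k) − (n+δ)·k gives f'(k) = n+δ, i.e. 0.28·2.85·k^(0.28−1) = 0.09, so k_gold = (0.28·2.85/0.09)^(1/0.72) ≈ 20.7173.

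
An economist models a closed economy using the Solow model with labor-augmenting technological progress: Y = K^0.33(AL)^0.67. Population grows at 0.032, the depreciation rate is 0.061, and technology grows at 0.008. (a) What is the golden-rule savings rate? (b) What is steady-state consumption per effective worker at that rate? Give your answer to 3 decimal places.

(a) s_gold = 0.330; (b) c_gold ≈ 1.200

The effective depreciation rate is n + g + δ = 0.032 + 0.008 + 0.061 = 0.101.
For Cobb-Douglas, s_gold equals capital's share: s_gold = 0.33.
Maximizing c = f(k) − (n+g+δ)·k gives f'(k) = n+g+δ, i.e. 0.33·k^(0.33−1) = 0.101, so k_gold = (0.33/0.101)^(1/0.67) ≈ 5.8540.
y_gold = 5.8540^0.33 ≈ 1.7917; c_gold = (1−0.33)·y_gold ≈ 1.2004.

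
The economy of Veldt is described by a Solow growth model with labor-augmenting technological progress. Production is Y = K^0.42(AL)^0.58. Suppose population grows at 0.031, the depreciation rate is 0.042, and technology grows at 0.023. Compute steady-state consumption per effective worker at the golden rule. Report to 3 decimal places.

c_gold ≈ 1.689

Capital per effective worker breaks even when investment replaces (n + g + δ)·k; here n + g + δ = 0.096.
Setting f'(k) = n+g+δ gives 0.42·k^(0.42−1) = 0.096, hence k_gold = (0.42/0.096)^(1/0.58) ≈ 12.7390.
y_gold = 12.7390^0.42 ≈ 2.9118.
c_gold = y_gold − (n+g+δ)·k_gold = 2.9118 − 0.096·12.7390 ≈ 1.6888.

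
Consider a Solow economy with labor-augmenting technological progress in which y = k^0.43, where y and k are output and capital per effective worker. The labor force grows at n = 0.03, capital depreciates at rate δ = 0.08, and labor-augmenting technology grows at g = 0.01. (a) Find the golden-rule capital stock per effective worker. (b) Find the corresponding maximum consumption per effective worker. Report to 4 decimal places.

(a) k_gold ≈ 9.3850; (b) c_gold ≈ 1.4929

Break-even investment rate: n + g + δ = 0.03 + 0.01 + 0.08 = 0.12.
At the golden rule the marginal product of capital equals n+g+δ: 0.43·k^(0.43−1) = 0.12. Solving, k_gold = (0.43/0.12)^(1/0.57) ≈ 9.3850.
y_gold = 9.3850^0.43 ≈ 2.6191; c_gold = y_gold − 0.12·k_gold ≈ 1.4929.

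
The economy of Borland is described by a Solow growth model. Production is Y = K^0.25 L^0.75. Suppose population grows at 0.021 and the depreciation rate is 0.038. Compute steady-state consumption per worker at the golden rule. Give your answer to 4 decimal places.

c_gold ≈ 1.2136

Capital per worker breaks even when investment replaces (n + δ)·k; here n + δ = 0.059.
Golden rule sets MPK = n+δ: 0.25·k^(0.25−1) = 0.059, so k_gold = (0.25/0.059)^(1/0.75) ≈ 6.8567.
y_gold = 6.8567^0.25 ≈ 1.6182.
c_gold = y_gold − (n+δ)·k_gold = 1.6182 − 0.059·6.8567 ≈ 1.2136.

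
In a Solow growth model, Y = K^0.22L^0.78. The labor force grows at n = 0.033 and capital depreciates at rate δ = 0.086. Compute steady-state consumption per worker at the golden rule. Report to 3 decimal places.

n + δ = 0.033 + 0.086 = 0.119.
Golden rule sets MPK = n+δ: 0.22·k^(0.22−1) = 0.119, so k_gold = (0.22/0.119)^(1/0.78) ≈ 2.1986.
y_gold = 2.1986^0.22 ≈ 1.1892.
c_gold = y_gold − (n+δ)·k_gold = 1.1892 − 0.119·2.1986 ≈ 0.9276.

c_gold ≈ 0.928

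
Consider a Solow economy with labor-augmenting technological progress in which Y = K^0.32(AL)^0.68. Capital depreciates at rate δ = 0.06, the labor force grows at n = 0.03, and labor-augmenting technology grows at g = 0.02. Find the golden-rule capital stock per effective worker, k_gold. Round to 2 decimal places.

k_gold ≈ 4.81

The effective depreciation rate is n + g + δ = 0.03 + 0.02 + 0.06 = 0.11.
Setting f'(k) = n+g+δ gives 0.32·k^(0.32−1) = 0.11, hence k_gold = (0.32/0.11)^(1/0.68) ≈ 4.8083.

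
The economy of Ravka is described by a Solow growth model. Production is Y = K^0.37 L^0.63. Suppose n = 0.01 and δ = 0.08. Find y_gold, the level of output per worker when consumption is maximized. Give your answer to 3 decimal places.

n + δ = 0.01 + 0.08 = 0.09.
Setting f'(k) = n+δ gives 0.37·k^(0.37−1) = 0.09, hence k_gold = (0.37/0.09)^(1/0.63) ≈ 9.4306.
Output: y_gold = k_gold^0.37 = 9.4306^0.37 ≈ 2.2939.

y_gold ≈ 2.294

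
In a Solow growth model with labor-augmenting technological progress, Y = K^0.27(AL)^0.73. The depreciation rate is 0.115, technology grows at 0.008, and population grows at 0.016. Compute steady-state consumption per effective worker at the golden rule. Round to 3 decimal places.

Break-even investment rate: n + g + δ = 0.016 + 0.008 + 0.115 = 0.139.
At the golden rule the marginal product of capital equals n+g+δ: 0.27·k^(0.27−1) = 0.139. Solving, k_gold = (0.27/0.139)^(1/0.73) ≈ 2.4831.
y_gold = 2.4831^0.27 ≈ 1.2783.
c_gold = y_gold − (n+g+δ)·k_gold = 1.2783 − 0.139·2.4831 ≈ 0.9332.

c_gold ≈ 0.933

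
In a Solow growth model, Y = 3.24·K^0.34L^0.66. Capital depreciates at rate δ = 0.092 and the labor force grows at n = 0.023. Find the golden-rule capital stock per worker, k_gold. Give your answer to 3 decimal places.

k_gold ≈ 30.680

Break-even investment rate: n + δ = 0.023 + 0.092 = 0.115.
Golden rule sets MPK = n+δ: 0.34·3.24·k^(0.34−1) = 0.115, so k_gold = (0.34·3.24/0.115)^(1/0.66) ≈ 30.6802.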